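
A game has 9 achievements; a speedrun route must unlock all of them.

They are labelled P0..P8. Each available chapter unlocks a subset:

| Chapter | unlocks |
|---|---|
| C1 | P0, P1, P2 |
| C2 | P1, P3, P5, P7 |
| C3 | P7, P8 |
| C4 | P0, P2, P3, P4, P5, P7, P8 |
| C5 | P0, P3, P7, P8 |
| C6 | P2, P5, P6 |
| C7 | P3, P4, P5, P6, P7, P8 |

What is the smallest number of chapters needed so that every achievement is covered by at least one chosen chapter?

Take {C1, C7}. Their union is {P0, P1, P2, P3, P4, P5, P6, P7, P8}, which is all 9 achievements.
No single chapter has all 9 achievements (the largest, C4, has 7), so 2 is optimal.

2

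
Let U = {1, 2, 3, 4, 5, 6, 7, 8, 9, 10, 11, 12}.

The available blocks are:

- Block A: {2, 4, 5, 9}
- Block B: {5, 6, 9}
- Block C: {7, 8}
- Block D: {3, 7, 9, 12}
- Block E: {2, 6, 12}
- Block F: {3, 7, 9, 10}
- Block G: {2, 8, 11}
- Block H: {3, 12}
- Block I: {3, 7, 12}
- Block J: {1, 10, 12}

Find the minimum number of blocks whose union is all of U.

A, B, F, G, and J cover everything between them: the union {1, 2, 3, 4, 5, 6, 7, 8, 9, 10, 11, 12} is all of U.
No 4 of the 10 blocks cover everything (all 210 combinations miss at least one element), so 5 is optimal.

5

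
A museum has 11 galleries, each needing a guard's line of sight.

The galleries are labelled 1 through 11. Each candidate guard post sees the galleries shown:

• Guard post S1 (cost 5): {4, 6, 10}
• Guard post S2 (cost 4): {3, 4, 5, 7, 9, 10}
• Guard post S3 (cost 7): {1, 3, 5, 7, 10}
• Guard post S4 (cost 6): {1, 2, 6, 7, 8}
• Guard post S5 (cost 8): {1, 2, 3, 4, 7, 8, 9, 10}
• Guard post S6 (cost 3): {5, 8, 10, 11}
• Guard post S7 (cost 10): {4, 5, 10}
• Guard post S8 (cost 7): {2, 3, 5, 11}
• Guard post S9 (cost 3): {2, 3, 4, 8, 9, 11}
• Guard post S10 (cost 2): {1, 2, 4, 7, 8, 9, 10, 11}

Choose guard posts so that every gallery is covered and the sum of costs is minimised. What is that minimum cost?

S1, S2, S10 together cover every gallery (S1 ∪ S2 ∪ S10 = {1, 2, 3, 4, 5, 6, 7, 8, 9, 10, 11}); total cost 5 + 4 + 2 = 11.
No covering selection has total cost below 11.

11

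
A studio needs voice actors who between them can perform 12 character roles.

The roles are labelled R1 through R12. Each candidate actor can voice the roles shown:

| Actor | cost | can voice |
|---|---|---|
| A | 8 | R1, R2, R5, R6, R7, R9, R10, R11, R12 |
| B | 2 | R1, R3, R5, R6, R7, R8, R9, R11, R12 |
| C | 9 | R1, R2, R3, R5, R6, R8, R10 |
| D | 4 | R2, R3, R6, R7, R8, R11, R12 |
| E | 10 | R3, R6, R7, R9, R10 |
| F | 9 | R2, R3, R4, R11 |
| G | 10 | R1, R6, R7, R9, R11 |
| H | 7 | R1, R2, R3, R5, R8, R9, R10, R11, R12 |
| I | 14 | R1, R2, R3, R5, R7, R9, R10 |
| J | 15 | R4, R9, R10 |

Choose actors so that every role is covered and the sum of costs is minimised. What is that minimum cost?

B, F, H together cover every role (B ∪ F ∪ H = {R1, R2, R3, R4, R5, R6, R7, R8, R9, R10, R11, R12}); total cost 2 + 9 + 7 = 18.
No covering selection has total cost below 18.

18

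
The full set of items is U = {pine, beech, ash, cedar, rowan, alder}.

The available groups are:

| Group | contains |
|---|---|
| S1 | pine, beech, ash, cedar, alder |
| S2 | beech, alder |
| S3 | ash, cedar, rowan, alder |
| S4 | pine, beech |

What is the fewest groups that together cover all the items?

Take {S3, S4}. Their union is {pine, beech, ash, cedar, rowan, alder}, which is all 6 items.
No single group has all 6 items (the largest, S1, has 5), so 2 is optimal.

2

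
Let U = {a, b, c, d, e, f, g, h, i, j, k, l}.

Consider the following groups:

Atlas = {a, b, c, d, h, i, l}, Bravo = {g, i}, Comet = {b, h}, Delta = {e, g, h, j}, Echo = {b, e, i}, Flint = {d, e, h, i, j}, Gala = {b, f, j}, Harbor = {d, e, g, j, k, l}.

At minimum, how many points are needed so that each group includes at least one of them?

Take T = {b, i, j}. Each listed group contains at least one of these, so T is a hitting set of size 3.
No choice of 2 points meets every group, so 3 is the minimum.

3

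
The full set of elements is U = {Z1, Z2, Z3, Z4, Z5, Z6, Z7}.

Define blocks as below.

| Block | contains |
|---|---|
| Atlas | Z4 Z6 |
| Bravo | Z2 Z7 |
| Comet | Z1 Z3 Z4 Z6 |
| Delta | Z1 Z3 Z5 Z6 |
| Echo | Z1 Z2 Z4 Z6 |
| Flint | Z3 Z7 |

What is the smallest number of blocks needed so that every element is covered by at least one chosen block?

3

Delta, Echo, and Flint cover everything between them: the union {Z1, Z2, Z3, Z4, Z5, Z6, Z7} is all of U.
Only Delta contains Z5, so Delta is forced; the remaining 3 elements need at least 2 more blocks (each remaining block adds at most 2) — so at least 3 blocks are needed, and 3 is optimal.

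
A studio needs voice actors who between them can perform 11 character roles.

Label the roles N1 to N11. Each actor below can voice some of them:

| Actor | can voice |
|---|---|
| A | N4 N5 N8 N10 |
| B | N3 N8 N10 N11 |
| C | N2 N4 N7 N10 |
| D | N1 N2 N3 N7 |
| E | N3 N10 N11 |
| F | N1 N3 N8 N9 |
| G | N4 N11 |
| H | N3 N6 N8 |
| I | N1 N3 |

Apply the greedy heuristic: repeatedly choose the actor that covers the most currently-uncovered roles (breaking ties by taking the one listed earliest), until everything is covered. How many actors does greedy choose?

Greedy: pick A (covers 4 new) → pick D (covers 4 new) → pick B (covers 1 new) → pick F (covers 1 new) → pick H (covers 1 new). Total picks: 5.

5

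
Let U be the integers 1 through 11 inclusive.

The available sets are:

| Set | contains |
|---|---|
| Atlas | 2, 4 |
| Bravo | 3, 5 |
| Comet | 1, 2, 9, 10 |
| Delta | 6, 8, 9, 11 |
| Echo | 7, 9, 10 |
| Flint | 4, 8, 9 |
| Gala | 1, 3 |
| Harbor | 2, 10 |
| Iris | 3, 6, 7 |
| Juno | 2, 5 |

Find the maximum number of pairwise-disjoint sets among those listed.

3

Flint, Iris, Juno are pairwise disjoint (Flint={4,8,9}; Iris={3,6,7}; Juno={2,5}).
Every remaining set overlaps one of these, and no 4 of the listed sets are pairwise disjoint, so 3 is the maximum.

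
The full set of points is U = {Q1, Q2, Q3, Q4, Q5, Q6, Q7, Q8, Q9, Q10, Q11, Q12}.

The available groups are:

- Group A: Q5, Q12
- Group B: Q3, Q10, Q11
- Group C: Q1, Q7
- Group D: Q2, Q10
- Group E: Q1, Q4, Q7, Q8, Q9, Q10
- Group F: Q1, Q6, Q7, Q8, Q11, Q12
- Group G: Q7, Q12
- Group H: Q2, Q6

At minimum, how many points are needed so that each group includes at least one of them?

4

T = {Q2, Q7, Q10, Q12} meets every group (each contains at least one member of T), and |T| = 4.
The groups A, B, C, H are pairwise disjoint, so any hitting set needs a separate point for each — at least 4. Hence 4 is optimal.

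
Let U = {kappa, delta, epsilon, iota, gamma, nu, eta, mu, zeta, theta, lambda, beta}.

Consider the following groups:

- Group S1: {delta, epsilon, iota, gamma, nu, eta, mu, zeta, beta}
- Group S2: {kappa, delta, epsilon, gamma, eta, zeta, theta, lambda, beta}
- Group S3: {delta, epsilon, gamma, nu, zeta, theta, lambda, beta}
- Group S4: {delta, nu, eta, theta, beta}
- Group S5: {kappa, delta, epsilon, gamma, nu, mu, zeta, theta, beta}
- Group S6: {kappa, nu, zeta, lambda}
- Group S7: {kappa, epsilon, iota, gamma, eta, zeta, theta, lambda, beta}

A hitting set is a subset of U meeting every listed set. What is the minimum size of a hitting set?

2

The 2 elements {eta, zeta} hit every group.
No single element lies in every group, so at least 2 are needed and 2 is optimal.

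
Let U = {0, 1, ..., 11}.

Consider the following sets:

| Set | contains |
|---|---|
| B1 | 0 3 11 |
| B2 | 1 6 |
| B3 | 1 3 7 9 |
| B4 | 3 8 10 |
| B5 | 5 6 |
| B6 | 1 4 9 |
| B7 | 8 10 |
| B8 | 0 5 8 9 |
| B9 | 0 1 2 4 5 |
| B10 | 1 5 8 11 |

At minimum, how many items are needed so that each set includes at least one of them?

The 4 items {0, 1, 5, 8} hit every set.
The sets B1, B5, B6, B7 are pairwise disjoint, so any hitting set needs a separate item for each — at least 4. Hence 4 is optimal.

4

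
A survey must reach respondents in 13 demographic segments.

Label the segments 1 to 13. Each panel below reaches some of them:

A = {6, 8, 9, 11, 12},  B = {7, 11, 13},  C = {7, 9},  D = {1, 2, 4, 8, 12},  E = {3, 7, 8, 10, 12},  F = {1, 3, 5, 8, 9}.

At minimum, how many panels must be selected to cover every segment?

5

Take {A, B, D, E, F}. Their union is {1, 2, 3, 4, 5, 6, 7, 8, 9, 10, 11, 12, 13}, which is all 13 segments.
No 4 of the 6 panels cover everything (all 15 combinations miss at least one segment), so 5 is optimal.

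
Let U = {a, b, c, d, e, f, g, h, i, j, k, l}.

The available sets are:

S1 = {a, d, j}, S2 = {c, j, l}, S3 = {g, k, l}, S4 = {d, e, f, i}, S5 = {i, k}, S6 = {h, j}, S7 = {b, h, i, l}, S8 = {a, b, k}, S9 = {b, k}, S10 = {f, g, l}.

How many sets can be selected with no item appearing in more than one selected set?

S2, S4, S9 are pairwise disjoint (S2={c,j,l}; S4={d,e,f,i}; S9={b,k}).
Every remaining set overlaps one of these, and no 4 of the listed sets are pairwise disjoint, so 3 is the maximum.

3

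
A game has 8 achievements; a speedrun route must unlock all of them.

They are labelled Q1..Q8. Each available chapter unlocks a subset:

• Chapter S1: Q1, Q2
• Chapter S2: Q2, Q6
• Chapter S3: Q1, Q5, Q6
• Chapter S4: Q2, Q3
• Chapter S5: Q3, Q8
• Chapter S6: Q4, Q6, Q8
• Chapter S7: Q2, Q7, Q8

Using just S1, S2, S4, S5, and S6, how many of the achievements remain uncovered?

Union of S1, S2, S4, S5, S6 = {Q1, Q2, Q3, Q4, Q6, Q8}.
Not covered: Q5, Q7 — 2 achievements.

2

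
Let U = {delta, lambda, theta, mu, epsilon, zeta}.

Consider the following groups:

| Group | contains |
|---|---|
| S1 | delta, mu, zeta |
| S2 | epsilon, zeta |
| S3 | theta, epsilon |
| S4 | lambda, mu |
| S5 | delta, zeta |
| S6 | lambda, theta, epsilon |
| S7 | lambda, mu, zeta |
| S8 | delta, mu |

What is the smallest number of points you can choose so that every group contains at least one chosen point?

H = {delta, mu, epsilon} meets every group (each contains at least one member of H), and |H| = 3.
The groups S3, S4, S5 are pairwise disjoint, so any hitting set needs a separate point for each — at least 3. Hence 3 is optimal.

3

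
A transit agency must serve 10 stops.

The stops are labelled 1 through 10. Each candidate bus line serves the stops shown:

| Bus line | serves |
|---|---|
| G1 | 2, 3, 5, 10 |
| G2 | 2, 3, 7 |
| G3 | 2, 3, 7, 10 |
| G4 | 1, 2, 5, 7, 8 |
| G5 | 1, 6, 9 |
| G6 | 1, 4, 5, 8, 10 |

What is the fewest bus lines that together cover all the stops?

3

Take {G2, G5, G6}. Their union is {1, 2, 3, 4, 5, 6, 7, 8, 9, 10}, which is all 10 stops.
Only G6 contains 4, so G6 is forced; the remaining 5 stops need at least 2 more bus lines (each remaining bus line adds at most 3) — so at least 3 bus lines are needed, and 3 is optimal.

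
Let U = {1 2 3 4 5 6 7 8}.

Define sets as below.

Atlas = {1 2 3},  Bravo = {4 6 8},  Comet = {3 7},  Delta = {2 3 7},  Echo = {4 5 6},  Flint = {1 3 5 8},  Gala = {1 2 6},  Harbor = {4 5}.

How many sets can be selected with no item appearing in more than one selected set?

Comet, Gala, Harbor are pairwise disjoint (Comet={3,7}; Gala={1,2,6}; Harbor={4,5}).
Every remaining set overlaps one of these, and no 4 of the listed sets are pairwise disjoint, so 3 is the maximum.

3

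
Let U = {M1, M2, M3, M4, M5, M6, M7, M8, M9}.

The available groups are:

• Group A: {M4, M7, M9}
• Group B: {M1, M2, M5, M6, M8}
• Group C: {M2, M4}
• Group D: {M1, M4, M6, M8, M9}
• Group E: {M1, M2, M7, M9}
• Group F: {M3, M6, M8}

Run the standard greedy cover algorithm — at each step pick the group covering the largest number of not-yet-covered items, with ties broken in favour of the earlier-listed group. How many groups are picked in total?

Greedy: pick B (covers 5 new) → pick A (covers 3 new) → pick F (covers 1 new). Total picks: 3.

3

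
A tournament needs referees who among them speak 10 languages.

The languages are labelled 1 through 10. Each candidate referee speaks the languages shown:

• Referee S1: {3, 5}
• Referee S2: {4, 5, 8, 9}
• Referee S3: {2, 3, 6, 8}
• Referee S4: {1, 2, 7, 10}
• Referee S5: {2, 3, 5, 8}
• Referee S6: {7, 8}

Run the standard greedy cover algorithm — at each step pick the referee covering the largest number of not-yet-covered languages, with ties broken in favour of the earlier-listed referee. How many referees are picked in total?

3

Greedy: pick S2 (covers 4 new) → pick S4 (covers 4 new) → pick S3 (covers 2 new). Total picks: 3.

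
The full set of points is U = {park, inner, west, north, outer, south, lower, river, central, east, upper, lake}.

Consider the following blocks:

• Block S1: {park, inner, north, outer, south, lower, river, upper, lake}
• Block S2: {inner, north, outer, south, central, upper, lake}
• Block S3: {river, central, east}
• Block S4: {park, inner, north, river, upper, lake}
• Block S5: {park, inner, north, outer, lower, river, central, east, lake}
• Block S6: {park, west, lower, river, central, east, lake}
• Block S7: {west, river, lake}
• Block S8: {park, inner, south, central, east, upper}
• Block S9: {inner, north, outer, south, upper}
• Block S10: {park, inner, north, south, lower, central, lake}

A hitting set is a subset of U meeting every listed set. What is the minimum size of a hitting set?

H = {inner, river} meets every block (each contains at least one member of H), and |H| = 2.
The blocks S6, S9 are pairwise disjoint, so any hitting set needs a separate point for each — at least 2. Hence 2 is optimal.

2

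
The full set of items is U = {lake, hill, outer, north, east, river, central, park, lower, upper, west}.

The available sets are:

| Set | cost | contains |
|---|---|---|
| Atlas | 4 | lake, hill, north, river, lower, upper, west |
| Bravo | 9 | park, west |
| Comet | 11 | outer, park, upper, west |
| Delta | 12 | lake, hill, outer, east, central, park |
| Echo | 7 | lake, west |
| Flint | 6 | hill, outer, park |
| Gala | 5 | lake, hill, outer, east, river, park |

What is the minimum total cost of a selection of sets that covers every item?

Atlas, Delta together cover every item (Atlas ∪ Delta = {lake, hill, outer, north, east, river, central, park, lower, upper, west}); total cost 4 + 12 = 16.
The greedy pick Atlas, Gala, Delta costs 21; no covering selection beats 16.

16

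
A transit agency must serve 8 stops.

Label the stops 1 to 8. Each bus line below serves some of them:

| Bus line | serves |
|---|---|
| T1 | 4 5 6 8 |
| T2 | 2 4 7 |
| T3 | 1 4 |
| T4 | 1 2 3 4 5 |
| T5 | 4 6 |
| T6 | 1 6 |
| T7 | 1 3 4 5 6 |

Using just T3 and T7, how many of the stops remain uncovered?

3

Union of T3, T7 = {1, 3, 4, 5, 6}.
Not covered: 2, 7, 8 — 3 stops.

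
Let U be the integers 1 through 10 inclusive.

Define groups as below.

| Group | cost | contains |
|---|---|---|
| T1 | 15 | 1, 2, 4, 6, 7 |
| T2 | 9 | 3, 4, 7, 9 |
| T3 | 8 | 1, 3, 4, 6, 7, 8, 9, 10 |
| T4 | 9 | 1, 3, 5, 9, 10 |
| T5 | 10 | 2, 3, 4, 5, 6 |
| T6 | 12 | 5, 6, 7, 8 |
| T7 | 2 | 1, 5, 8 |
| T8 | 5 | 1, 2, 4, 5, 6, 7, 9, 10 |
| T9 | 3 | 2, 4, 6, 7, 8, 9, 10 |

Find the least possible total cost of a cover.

12

T4, T9 together cover every point (T4 ∪ T9 = {1, 2, 3, 4, 5, 6, 7, 8, 9, 10}); total cost 9 + 3 = 12.
The greedy pick T9, T7, T3 costs 13; no covering selection beats 12.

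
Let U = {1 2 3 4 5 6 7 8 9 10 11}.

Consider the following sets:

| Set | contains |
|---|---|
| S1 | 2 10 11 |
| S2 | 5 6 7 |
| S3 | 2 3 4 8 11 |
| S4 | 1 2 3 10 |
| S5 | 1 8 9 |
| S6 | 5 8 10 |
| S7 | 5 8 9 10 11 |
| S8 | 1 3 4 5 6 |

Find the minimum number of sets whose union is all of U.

4

S2 and S3 and S4 and S7 together: S2 ∪ S3 ∪ S4 ∪ S7 = {1, 2, 3, 4, 5, 6, 7, 8, 9, 10, 11} — every element is covered.
No 3 of the 8 sets cover everything (all 56 combinations miss at least one element), so 4 is optimal.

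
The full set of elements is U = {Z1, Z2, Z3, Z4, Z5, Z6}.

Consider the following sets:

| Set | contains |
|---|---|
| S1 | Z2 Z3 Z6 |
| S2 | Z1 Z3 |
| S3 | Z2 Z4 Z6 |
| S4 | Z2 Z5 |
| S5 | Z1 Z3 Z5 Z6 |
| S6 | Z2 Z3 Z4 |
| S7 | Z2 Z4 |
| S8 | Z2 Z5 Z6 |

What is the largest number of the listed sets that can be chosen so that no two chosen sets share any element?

2

S2, S3 are pairwise disjoint (S2={Z1,Z3}; S3={Z2,Z4,Z6}).
Every remaining set overlaps one of these, and no 3 of the listed sets are pairwise disjoint, so 2 is the maximum.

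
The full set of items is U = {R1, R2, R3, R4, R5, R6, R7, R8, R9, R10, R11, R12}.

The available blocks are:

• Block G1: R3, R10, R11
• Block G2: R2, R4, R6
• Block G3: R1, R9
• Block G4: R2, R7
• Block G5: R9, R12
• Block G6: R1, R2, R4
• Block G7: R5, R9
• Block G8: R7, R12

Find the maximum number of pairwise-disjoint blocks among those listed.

G1, G6, G7, G8 are pairwise disjoint (G1={R3,R10,R11}; G6={R1,R2,R4}; G7={R5,R9}; G8={R7,R12}).
Every remaining block overlaps one of these, and no 5 of the listed blocks are pairwise disjoint, so 4 is the maximum.

4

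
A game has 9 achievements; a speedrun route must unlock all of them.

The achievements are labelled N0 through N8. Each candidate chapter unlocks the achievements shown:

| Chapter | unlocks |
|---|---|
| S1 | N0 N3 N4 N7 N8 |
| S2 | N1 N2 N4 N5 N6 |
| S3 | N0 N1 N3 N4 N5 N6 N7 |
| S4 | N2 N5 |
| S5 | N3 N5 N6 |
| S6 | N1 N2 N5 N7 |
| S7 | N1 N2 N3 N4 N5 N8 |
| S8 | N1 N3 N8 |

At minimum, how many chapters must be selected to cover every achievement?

2

S1 and S2 together: S1 ∪ S2 = {N0, N1, N2, N3, N4, N5, N6, N7, N8} — every achievement is covered.
No single chapter has all 9 achievements (the largest, S3, has 7), so 2 is optimal.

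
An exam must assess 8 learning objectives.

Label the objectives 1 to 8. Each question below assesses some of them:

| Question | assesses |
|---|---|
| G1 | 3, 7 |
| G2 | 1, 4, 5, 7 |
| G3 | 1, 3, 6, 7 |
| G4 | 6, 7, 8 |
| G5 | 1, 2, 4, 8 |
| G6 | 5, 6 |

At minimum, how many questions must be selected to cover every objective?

G1 and G5 and G6 together: G1 ∪ G5 ∪ G6 = {1, 2, 3, 4, 5, 6, 7, 8} — every objective is covered.
Only G5 contains 2, so G5 is forced; the remaining 4 objectives need at least 2 more questions (each remaining question adds at most 3) — so at least 3 questions are needed, and 3 is optimal.

3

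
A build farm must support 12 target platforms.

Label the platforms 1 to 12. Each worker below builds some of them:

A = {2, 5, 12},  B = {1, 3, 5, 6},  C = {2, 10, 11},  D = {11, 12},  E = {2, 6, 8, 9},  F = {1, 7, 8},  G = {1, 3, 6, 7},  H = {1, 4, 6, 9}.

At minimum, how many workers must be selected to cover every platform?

A and C and E and G and H together: A ∪ C ∪ E ∪ G ∪ H = {1, 2, 3, 4, 5, 6, 7, 8, 9, 10, 11, 12} — every platform is covered.
No 4 of the 8 workers cover everything (all 70 combinations miss at least one platform), so 5 is optimal.

5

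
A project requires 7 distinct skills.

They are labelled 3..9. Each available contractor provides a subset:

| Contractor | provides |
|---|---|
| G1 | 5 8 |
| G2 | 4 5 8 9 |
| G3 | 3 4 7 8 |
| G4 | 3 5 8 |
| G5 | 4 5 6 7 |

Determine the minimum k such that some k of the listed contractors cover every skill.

G2 and G4 and G5 together: G2 ∪ G4 ∪ G5 = {3, 4, 5, 6, 7, 8, 9} — every skill is covered.
Only G5 contains 6, so G5 is forced; the remaining 3 skills need at least 2 more contractors (each remaining contractor adds at most 2) — so at least 3 contractors are needed, and 3 is optimal.

3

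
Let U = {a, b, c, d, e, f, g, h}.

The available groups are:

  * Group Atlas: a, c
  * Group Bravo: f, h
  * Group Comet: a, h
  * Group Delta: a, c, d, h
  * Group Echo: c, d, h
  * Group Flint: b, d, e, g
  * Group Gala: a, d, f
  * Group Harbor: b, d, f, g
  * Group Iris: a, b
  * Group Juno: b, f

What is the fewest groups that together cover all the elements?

Take {Delta, Flint, Juno}. Their union is {a, b, c, d, e, f, g, h}, which is all 8 elements.
Only Flint contains e, so Flint is forced; the remaining 4 elements need at least 2 more groups (each remaining group adds at most 3) — so at least 3 groups are needed, and 3 is optimal.

3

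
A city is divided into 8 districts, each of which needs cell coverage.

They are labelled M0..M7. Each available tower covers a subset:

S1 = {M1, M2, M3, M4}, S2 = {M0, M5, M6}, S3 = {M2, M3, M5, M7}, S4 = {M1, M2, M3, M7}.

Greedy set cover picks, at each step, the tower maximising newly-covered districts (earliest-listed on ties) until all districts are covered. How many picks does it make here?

3

Greedy: pick S1 (covers 4 new) → pick S2 (covers 3 new) → pick S3 (covers 1 new). Total picks: 3.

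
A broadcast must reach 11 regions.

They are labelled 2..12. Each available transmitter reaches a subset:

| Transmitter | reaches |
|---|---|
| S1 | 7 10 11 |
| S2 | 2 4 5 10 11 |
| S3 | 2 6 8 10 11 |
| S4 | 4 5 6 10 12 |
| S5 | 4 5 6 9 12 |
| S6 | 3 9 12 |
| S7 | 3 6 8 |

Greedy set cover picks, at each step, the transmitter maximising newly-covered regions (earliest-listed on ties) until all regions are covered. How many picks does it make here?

Greedy: pick S2 (covers 5 new) → pick S5 (covers 3 new) → pick S7 (covers 2 new) → pick S1 (covers 1 new). Total picks: 4.

4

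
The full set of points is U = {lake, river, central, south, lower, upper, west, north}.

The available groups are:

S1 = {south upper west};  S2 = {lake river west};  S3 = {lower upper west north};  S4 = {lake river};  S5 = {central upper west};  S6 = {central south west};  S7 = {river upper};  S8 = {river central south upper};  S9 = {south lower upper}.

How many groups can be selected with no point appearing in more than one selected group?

2

S2, S9 are pairwise disjoint (S2={lake,river,west}; S9={south,lower,upper}).
Every remaining group overlaps one of these, and no 3 of the listed groups are pairwise disjoint, so 2 is the maximum.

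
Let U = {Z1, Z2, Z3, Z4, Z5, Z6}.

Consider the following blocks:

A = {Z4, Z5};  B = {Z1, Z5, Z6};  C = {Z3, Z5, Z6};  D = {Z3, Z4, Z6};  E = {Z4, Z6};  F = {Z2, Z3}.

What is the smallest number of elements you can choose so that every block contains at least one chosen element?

3

Take H = {Z1, Z3, Z4}. Each listed block contains at least one of these, so H is a hitting set of size 3.
No choice of 2 elements meets every block, so 3 is the minimum.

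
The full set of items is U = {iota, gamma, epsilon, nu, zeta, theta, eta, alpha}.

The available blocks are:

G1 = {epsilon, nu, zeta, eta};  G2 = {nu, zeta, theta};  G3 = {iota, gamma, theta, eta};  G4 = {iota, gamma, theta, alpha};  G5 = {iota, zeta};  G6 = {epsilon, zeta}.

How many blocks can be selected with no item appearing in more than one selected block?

2

G1, G4 are pairwise disjoint (G1={epsilon,nu,zeta,eta}; G4={iota,gamma,theta,alpha}).
Every remaining block overlaps one of these, and no 3 of the listed blocks are pairwise disjoint, so 2 is the maximum.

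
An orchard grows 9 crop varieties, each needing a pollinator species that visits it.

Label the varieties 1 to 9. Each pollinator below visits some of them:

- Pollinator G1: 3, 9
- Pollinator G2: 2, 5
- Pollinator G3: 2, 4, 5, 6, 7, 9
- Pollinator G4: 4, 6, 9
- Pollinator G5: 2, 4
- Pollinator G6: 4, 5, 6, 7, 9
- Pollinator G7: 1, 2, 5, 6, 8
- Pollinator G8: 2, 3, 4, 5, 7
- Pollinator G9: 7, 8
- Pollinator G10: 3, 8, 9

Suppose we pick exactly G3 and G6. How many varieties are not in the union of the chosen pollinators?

3

Union of G3, G6 = {2, 4, 5, 6, 7, 9}.
Not covered: 1, 3, 8 — 3 varieties.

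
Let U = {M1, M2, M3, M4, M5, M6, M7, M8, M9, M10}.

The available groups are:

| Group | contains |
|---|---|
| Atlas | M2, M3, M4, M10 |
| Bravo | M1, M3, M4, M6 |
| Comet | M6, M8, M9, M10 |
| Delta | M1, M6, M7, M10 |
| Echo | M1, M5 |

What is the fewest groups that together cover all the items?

Take {Atlas, Comet, Delta, Echo}. Their union is {M1, M2, M3, M4, M5, M6, M7, M8, M9, M10}, which is all 10 items.
No 3 of the 5 groups cover everything (all 10 combinations miss at least one item), so 4 is optimal.

4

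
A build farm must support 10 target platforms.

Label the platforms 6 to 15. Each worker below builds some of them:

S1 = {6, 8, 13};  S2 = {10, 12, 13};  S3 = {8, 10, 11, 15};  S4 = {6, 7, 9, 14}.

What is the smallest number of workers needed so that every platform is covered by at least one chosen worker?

Take {S2, S3, S4}. Their union is {6, 7, 8, 9, 10, 11, 12, 13, 14, 15}, which is all 10 platforms.
Each worker has at most 4 platforms, and 2·4 = 8 < 10 — so at least 3 workers are needed, and 3 is optimal.

3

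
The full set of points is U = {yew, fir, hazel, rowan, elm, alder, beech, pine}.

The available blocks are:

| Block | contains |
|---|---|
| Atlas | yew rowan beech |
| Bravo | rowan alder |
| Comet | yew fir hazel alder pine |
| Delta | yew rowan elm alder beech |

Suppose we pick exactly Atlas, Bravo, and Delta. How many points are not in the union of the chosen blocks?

3

Union of Atlas, Bravo, Delta = {yew, rowan, elm, alder, beech}.
Not covered: fir, hazel, pine — 3 points.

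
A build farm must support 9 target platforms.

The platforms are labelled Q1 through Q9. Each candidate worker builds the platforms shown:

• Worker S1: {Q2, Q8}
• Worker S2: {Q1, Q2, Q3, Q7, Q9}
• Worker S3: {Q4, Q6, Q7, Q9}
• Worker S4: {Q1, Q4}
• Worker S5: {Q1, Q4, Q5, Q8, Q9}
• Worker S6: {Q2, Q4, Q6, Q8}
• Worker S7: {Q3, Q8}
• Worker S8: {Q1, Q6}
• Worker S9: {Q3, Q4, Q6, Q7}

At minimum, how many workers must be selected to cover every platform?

3

S2 and S5 and S9 together: S2 ∪ S5 ∪ S9 = {Q1, Q2, Q3, Q4, Q5, Q6, Q7, Q8, Q9} — every platform is covered.
Only S5 contains Q5, so S5 is forced; the remaining 4 platforms need at least 2 more workers (each remaining worker adds at most 3) — so at least 3 workers are needed, and 3 is optimal.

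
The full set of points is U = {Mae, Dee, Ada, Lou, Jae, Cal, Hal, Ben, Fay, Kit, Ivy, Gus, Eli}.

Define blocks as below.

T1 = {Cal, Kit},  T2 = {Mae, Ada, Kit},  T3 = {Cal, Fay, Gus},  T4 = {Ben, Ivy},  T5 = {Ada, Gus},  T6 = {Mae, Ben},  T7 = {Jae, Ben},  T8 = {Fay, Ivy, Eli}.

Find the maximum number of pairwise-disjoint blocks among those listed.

4

T1, T5, T7, T8 are pairwise disjoint (T1={Cal,Kit}; T5={Ada,Gus}; T7={Jae,Ben}; T8={Fay,Ivy,Eli}).
Every remaining block overlaps one of these, and no 5 of the listed blocks are pairwise disjoint, so 4 is the maximum.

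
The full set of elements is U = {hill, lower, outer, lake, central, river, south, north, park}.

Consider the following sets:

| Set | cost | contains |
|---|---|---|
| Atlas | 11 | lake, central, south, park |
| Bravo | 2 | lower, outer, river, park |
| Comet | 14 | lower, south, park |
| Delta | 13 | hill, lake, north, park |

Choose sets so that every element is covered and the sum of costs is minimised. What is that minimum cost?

26

Atlas, Bravo, Delta together cover every element (Atlas ∪ Bravo ∪ Delta = {hill, lower, outer, lake, central, river, south, north, park}); total cost 11 + 2 + 13 = 26.
No covering selection has total cost below 26.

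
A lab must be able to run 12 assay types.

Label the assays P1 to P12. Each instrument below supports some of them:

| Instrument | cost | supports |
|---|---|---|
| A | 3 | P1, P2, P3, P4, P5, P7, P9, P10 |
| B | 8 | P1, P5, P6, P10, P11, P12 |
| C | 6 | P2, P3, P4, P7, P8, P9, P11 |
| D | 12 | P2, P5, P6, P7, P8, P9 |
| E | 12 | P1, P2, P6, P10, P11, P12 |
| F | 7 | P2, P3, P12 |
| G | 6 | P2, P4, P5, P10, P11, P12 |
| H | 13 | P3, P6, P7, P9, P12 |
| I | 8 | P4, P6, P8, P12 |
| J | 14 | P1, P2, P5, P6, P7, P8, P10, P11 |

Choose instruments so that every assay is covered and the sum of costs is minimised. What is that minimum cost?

B, C together cover every assay (B ∪ C = {P1, P2, P3, P4, P5, P6, P7, P8, P9, P10, P11, P12}); total cost 8 + 6 = 14.
The greedy pick A, B, C costs 17; no covering selection beats 14.

14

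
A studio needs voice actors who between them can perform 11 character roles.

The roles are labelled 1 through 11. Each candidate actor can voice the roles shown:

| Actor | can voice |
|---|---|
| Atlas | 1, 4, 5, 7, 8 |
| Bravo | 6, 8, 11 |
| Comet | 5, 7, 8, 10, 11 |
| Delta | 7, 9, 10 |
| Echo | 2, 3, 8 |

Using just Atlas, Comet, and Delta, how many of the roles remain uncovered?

3

Union of Atlas, Comet, Delta = {1, 4, 5, 7, 8, 9, 10, 11}.
Not covered: 2, 3, 6 — 3 roles.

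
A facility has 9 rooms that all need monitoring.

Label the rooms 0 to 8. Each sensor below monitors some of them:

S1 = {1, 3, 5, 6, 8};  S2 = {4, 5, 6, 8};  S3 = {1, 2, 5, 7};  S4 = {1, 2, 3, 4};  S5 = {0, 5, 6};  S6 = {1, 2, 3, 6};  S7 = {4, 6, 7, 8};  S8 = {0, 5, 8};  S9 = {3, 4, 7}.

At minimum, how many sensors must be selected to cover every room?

3

Take {S4, S5, S7}. Their union is {0, 1, 2, 3, 4, 5, 6, 7, 8}, which is all 9 rooms.
No 2 of the 9 sensors cover everything (all 36 combinations miss at least one room), so 3 is optimal.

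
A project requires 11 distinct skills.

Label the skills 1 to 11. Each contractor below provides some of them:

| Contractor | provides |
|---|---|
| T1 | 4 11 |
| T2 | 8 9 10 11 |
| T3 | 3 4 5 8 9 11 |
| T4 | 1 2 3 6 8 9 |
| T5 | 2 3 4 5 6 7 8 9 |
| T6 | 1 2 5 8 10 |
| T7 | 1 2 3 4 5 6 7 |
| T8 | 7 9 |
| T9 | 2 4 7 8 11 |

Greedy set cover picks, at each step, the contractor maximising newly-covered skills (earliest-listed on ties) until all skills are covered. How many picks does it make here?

Greedy: pick T5 (covers 8 new) → pick T2 (covers 2 new) → pick T4 (covers 1 new). Total picks: 3.
(The true minimum cover uses only 2 contractors, so greedy is not optimal here.)

3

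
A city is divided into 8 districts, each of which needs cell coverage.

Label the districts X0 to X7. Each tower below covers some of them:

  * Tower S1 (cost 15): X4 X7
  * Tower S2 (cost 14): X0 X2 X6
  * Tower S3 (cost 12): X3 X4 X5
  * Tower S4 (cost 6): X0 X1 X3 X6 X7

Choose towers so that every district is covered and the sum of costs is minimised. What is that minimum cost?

S2, S3, S4 together cover every district (S2 ∪ S3 ∪ S4 = {X0, X1, X2, X3, X4, X5, X6, X7}); total cost 14 + 12 + 6 = 32.
No covering selection has total cost below 32.

32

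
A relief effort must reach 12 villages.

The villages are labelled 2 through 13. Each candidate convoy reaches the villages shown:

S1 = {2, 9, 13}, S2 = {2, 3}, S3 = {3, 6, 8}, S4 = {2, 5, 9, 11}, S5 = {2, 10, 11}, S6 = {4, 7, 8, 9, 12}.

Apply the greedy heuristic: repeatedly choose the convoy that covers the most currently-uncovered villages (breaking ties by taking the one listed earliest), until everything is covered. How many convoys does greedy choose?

5

Greedy: pick S6 (covers 5 new) → pick S4 (covers 3 new) → pick S3 (covers 2 new) → pick S1 (covers 1 new) → pick S5 (covers 1 new). Total picks: 5.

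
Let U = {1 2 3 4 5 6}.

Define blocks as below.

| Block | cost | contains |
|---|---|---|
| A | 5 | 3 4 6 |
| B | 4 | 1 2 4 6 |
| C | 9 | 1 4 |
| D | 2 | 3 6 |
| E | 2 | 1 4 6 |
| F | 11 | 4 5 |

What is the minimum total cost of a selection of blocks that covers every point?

17

B, D, F together cover every point (B ∪ D ∪ F = {1, 2, 3, 4, 5, 6}); total cost 4 + 2 + 11 = 17.
The greedy pick E, D, B, F costs 19; no covering selection beats 17.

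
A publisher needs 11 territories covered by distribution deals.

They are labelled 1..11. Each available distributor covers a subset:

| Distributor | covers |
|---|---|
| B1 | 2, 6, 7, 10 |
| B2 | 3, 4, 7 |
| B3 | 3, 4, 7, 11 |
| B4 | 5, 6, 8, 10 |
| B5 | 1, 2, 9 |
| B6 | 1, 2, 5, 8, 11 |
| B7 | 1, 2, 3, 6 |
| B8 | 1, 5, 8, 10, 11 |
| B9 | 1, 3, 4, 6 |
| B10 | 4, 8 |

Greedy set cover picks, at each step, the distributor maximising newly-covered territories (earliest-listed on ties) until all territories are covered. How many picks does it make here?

4

Greedy: pick B6 (covers 5 new) → pick B1 (covers 3 new) → pick B2 (covers 2 new) → pick B5 (covers 1 new). Total picks: 4.
(The true minimum cover uses only 3 distributors, so greedy is not optimal here.)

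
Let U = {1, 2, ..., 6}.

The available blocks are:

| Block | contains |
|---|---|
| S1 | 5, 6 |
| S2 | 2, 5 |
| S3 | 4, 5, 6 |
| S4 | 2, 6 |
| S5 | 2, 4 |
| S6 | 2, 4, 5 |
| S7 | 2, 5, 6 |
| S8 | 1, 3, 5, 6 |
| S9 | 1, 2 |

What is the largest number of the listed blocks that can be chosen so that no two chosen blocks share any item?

S1, S9 are pairwise disjoint (S1={5,6}; S9={1,2}).
Every remaining block overlaps one of these, and no 3 of the listed blocks are pairwise disjoint, so 2 is the maximum.

2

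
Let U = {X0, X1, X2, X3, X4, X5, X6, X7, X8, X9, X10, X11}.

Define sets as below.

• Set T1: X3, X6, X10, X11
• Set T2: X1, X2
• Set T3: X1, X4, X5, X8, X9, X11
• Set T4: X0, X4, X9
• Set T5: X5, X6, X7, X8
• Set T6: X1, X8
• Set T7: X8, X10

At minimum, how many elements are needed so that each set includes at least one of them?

The 4 elements {X2, X8, X9, X11} hit every set.
No choice of 3 elements meets every set, so 4 is the minimum.

4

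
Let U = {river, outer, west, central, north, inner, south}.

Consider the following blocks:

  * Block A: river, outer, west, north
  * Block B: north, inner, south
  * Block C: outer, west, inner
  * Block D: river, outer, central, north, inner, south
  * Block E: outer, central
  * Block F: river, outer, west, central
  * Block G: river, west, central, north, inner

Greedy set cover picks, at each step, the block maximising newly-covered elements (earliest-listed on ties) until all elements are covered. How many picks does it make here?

2

Greedy: pick D (covers 6 new) → pick A (covers 1 new). Total picks: 2.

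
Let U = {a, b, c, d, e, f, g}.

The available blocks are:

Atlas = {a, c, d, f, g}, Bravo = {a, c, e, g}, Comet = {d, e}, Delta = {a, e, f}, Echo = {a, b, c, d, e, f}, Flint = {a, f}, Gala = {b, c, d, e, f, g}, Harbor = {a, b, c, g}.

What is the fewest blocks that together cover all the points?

2

Atlas and Gala cover everything between them: the union {a, b, c, d, e, f, g} is all of U.
No single block has all 7 points (the largest, Echo, has 6), so 2 is optimal.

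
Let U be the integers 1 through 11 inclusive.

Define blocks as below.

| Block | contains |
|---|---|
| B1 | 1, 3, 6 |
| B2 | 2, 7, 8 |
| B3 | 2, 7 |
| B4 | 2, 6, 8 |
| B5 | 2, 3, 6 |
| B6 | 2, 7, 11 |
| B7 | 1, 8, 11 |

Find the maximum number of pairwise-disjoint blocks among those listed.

B3, B7 are pairwise disjoint (B3={2,7}; B7={1,8,11}).
Every remaining block overlaps one of these, and no 3 of the listed blocks are pairwise disjoint, so 2 is the maximum.

2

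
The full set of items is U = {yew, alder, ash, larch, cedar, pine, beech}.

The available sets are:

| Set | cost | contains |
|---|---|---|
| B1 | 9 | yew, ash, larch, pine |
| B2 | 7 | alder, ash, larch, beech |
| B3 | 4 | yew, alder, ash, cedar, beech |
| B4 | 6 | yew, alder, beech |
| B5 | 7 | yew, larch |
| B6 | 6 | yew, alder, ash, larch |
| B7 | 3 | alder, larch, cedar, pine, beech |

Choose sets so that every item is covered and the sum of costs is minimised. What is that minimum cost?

B3, B7 together cover every item (B3 ∪ B7 = {yew, alder, ash, larch, cedar, pine, beech}); total cost 4 + 3 = 7.
No covering selection has total cost below 7.

7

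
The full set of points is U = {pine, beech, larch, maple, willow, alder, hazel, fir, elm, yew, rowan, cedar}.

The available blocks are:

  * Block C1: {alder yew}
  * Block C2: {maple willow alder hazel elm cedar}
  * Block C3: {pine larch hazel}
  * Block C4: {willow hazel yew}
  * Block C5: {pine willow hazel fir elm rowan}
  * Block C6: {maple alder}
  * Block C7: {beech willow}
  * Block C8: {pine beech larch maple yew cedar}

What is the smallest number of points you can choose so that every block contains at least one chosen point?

3

H = {beech, alder, hazel} meets every block (each contains at least one member of H), and |H| = 3.
The blocks C1, C3, C7 are pairwise disjoint, so any hitting set needs a separate point for each — at least 3. Hence 3 is optimal.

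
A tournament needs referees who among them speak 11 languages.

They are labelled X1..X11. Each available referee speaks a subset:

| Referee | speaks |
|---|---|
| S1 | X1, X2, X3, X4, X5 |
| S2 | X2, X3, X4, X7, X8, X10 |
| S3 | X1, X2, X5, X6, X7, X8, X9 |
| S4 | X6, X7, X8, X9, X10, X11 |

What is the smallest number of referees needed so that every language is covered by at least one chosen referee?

S1 and S4 together: S1 ∪ S4 = {X1, X2, X3, X4, X5, X6, X7, X8, X9, X10, X11} — every language is covered.
No single referee has all 11 languages (the largest, S3, has 7), so 2 is optimal.

2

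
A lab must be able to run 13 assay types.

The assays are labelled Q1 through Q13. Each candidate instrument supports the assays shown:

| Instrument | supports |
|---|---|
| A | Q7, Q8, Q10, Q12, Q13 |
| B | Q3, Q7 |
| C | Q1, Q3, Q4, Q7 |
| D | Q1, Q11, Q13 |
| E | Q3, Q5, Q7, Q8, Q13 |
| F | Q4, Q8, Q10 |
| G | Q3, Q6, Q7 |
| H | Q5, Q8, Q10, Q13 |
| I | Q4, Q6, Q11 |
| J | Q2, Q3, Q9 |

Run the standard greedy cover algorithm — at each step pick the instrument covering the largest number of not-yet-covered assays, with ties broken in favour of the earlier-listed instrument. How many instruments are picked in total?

Greedy: pick A (covers 5 new) → pick C (covers 3 new) → pick I (covers 2 new) → pick J (covers 2 new) → pick E (covers 1 new). Total picks: 5.

5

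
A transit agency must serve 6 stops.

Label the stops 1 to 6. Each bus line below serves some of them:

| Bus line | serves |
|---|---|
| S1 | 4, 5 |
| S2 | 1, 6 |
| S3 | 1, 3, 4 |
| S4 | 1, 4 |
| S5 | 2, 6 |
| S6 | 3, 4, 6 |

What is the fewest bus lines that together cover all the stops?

3

Take {S1, S3, S5}. Their union is {1, 2, 3, 4, 5, 6}, which is all 6 stops.
Only S5 contains 2, so S5 is forced; the remaining 4 stops need at least 2 more bus lines (each remaining bus line adds at most 3) — so at least 3 bus lines are needed, and 3 is optimal.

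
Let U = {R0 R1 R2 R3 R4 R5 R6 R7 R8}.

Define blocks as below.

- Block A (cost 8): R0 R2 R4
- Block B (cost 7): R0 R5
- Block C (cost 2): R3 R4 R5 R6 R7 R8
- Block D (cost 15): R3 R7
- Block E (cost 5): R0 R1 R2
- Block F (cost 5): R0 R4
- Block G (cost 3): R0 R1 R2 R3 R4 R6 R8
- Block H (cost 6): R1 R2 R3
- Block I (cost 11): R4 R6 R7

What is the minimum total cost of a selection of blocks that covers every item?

C, G together cover every item (C ∪ G = {R0, R1, R2, R3, R4, R5, R6, R7, R8}); total cost 2 + 3 = 5.
No covering selection has total cost below 5.

5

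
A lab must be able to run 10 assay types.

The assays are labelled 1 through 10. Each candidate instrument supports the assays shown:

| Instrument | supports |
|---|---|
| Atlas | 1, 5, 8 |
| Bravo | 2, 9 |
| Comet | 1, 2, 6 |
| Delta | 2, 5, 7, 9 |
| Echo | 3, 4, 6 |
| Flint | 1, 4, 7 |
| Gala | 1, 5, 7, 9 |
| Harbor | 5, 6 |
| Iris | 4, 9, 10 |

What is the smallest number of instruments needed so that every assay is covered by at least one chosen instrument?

Atlas and Delta and Echo and Iris together: Atlas ∪ Delta ∪ Echo ∪ Iris = {1, 2, 3, 4, 5, 6, 7, 8, 9, 10} — every assay is covered.
Only Atlas contains 8, so Atlas is forced; the remaining 7 assays need at least 3 more instruments (each remaining instrument adds at most 3) — so at least 4 instruments are needed, and 4 is optimal.

4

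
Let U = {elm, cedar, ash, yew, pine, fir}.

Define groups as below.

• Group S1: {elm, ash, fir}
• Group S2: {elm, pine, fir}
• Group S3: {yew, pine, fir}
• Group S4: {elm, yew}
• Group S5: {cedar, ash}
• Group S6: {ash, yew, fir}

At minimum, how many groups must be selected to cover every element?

S2 and S5 and S6 together: S2 ∪ S5 ∪ S6 = {elm, cedar, ash, yew, pine, fir} — every element is covered.
Only S5 contains cedar, so S5 is forced; the remaining 4 elements need at least 2 more groups (each remaining group adds at most 3) — so at least 3 groups are needed, and 3 is optimal.

3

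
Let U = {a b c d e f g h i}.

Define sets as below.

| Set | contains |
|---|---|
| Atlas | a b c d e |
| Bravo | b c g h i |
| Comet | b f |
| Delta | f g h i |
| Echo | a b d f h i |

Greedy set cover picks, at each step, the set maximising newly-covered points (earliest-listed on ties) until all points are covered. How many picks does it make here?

3

Greedy: pick Echo (covers 6 new) → pick Atlas (covers 2 new) → pick Bravo (covers 1 new). Total picks: 3.
(The true minimum cover uses only 2 sets, so greedy is not optimal here.)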